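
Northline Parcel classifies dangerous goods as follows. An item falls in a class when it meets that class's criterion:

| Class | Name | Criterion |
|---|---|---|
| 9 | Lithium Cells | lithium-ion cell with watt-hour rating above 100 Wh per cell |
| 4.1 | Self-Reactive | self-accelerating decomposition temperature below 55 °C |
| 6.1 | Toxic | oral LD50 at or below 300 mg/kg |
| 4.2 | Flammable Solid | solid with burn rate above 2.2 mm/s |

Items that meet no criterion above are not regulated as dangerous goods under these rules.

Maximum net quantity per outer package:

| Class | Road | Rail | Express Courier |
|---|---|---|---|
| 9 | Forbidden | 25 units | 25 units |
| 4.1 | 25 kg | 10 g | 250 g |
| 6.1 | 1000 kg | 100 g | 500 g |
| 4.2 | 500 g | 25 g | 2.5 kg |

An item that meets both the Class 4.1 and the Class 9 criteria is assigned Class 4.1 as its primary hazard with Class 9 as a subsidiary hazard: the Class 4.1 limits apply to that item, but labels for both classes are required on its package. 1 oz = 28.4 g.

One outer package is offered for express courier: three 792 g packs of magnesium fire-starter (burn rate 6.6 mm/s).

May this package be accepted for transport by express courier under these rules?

With burn rate 6.6 mm/s (> 2.2 mm/s), the magnesium fire-starter falls in Class 4.2.
Class 4.2 quantity: three 792 g packs = 2.376 kg.
2.376 kg is within the express courier limit of 2.5 kg for Class 4.2.

Yes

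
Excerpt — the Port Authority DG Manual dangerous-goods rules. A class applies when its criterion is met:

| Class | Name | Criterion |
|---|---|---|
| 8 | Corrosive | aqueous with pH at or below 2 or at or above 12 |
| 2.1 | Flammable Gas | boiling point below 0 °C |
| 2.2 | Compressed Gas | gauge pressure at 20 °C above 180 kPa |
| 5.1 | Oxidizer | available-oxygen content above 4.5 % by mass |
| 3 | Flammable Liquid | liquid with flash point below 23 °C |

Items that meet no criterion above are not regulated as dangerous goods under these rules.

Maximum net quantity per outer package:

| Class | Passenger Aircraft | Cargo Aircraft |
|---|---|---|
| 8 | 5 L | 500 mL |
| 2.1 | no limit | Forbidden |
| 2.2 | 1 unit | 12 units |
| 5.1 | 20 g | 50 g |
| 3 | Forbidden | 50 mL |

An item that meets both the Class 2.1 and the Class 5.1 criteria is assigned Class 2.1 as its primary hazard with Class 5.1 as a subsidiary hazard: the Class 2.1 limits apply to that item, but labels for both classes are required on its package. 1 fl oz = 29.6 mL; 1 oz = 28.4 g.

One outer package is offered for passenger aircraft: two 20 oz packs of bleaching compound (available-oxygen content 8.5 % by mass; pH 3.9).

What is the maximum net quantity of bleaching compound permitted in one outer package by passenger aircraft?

The bleaching compound has available-oxygen content 8.5 % by mass, which is > 4.5 % by mass, so it is Class 5.1 (Oxidizer).
The passenger aircraft limit for Class 5.1 is 20 g.

20 g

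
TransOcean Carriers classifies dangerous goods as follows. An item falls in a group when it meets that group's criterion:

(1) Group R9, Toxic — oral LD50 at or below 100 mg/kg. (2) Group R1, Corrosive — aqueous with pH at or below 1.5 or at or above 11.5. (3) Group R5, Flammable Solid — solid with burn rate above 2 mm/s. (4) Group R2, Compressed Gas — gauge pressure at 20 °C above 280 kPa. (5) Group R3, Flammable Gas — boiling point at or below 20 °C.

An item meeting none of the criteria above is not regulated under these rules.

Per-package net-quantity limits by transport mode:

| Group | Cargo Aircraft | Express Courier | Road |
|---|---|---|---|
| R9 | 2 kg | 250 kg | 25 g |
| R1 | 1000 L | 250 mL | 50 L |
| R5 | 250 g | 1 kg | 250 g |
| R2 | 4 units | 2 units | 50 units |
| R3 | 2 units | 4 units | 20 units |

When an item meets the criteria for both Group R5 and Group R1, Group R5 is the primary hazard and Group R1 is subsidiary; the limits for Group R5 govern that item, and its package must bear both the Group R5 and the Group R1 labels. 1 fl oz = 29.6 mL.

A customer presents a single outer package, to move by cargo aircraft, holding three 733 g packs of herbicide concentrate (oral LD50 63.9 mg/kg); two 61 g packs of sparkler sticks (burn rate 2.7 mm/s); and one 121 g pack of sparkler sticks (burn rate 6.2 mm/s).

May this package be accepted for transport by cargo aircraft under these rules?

No

The herbicide concentrate has oral LD50 63.9 mg/kg, which is ≤ 100 mg/kg, so it is Group R9 (Toxic).
With burn rate 2.7 mm/s (> 2 mm/s), the sparkler sticks fall in Group R5.
With burn rate 6.2 mm/s (> 2 mm/s), the sparkler sticks fall in Group R5.
Group R9 quantity: three 733 g packs = 2.199 kg.
That exceeds the Group R9 cargo aircraft limit of 2 kg.
Group R5 net quantity: (two 61 g packs = 122 g) + 121 g = 243 g.
243 g ≤ 250 g (cargo aircraft limit, Group R5) — within limit.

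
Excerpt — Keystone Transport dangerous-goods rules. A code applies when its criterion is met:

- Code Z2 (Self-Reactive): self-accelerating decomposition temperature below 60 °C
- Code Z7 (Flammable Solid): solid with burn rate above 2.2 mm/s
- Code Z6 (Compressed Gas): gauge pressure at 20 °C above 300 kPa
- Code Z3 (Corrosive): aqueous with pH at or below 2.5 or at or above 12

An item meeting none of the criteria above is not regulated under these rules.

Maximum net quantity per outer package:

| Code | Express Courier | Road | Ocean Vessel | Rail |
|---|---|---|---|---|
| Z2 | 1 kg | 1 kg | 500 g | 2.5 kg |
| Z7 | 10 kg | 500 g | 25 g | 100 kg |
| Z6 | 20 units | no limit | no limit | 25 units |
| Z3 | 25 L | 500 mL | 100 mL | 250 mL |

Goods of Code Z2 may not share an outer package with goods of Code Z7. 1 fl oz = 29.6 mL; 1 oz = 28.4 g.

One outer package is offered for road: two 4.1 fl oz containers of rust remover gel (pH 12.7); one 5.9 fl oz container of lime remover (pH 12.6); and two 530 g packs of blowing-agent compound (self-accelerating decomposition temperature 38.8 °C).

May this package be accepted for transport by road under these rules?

No

Rust remover gel: pH 12.7 ≥ 12 → Code Z3 (Corrosive).
With pH 12.6 (≥ 12), the lime remover falls in Code Z3.
Blowing-agent compound: self-accelerating decomposition temperature 38.8 °C < 60 °C → Code Z2 (Self-Reactive).
Code Z2 quantity: two 530 g packs = 1.06 kg.
That exceeds the Code Z2 road limit of 1 kg.
Total Code Z3: (two 4.1 fl oz containers = 242.72 mL) + (one 5.9 fl oz container = 174.64 mL) = 417.36 mL.
That is within the Code Z3 road limit of 500 mL.
The segregation rule (Code Z2 with Code Z7) does not apply to Code Z2 with Code Z3.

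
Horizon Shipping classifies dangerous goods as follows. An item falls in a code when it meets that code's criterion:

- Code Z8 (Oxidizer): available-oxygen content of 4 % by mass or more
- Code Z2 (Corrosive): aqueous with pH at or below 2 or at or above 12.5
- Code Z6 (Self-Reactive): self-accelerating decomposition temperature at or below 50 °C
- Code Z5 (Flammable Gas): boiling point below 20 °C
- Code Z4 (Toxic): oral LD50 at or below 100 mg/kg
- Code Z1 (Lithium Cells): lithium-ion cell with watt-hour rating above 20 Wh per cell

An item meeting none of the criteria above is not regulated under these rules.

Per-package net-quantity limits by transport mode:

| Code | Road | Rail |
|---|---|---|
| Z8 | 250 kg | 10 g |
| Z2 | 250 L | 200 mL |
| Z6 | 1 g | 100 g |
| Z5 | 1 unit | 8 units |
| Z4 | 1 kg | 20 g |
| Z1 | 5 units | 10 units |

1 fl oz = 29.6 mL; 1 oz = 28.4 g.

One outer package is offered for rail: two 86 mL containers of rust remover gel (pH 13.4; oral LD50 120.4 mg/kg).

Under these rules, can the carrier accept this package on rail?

Yes

The rust remover gel has pH 13.4, which is ≥ 12.5, so it is Code Z2 (Corrosive).
Code Z2 quantity: two 86 mL containers = 172 mL.
172 mL ≤ 200 mL (rail limit, Code Z2) — within limit.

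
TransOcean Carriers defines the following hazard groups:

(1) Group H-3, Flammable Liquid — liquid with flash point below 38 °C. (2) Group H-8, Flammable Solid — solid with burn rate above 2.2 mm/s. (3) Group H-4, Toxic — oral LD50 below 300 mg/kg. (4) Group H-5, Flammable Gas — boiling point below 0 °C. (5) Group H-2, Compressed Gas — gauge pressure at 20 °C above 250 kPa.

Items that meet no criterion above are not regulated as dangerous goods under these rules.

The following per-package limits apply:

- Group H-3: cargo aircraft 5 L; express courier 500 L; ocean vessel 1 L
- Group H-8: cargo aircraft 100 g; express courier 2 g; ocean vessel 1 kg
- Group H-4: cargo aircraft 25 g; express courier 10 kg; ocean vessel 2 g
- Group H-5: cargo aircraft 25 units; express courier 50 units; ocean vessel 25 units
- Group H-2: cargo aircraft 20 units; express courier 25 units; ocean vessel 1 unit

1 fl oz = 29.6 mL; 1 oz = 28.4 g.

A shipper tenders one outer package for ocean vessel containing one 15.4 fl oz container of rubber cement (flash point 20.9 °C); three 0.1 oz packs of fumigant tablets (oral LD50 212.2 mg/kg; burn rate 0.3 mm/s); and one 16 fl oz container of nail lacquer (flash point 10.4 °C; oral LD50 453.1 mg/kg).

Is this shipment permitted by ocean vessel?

Flash point 20.9 °C meets the Group H-3 criterion (Flammable Liquid), so the rubber cement is Group H-3.
Oral LD50 212.2 mg/kg meets the Group H-4 criterion (Toxic), so the fumigant tablets are Group H-4.
With flash point 10.4 °C (< 38 °C), the nail lacquer falls in Group H-3.
Group H-4 quantity: three 0.1 oz packs = 8.52 g.
8.52 g exceeds the ocean vessel limit of 2 g for Group H-4.
Group H-3 net quantity: (one 15.4 fl oz container = 455.84 mL) + (one 16 fl oz container = 473.6 mL) = 929.44 mL.
929.44 mL ≤ 1 L (ocean vessel limit, Group H-3) — within limit.

No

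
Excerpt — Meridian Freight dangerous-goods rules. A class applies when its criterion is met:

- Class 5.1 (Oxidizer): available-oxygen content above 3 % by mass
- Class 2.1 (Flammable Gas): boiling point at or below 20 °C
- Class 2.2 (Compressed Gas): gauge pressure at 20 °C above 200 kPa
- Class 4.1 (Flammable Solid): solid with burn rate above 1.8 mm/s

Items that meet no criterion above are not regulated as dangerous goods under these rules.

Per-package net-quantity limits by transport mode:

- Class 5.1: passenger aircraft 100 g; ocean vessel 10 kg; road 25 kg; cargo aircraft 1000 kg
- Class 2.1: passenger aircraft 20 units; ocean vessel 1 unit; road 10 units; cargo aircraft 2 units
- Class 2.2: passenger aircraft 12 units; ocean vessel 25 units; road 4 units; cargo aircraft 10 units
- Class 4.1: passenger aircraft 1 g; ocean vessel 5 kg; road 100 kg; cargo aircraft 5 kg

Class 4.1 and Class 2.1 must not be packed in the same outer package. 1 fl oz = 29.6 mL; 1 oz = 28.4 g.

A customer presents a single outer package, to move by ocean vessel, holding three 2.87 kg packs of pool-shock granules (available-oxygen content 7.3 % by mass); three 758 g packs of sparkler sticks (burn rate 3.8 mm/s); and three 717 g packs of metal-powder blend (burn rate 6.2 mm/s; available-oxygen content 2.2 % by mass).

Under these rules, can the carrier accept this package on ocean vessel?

Pool-shock granules: available-oxygen content 7.3 % by mass > 3 % by mass → Class 5.1 (Oxidizer).
Sparkler sticks: burn rate 3.8 mm/s > 1.8 mm/s → Class 4.1 (Flammable Solid).
Metal-powder blend: burn rate 6.2 mm/s > 1.8 mm/s → Class 4.1 (Flammable Solid).
Total Class 4.1: (three 758 g packs = 2.274 kg) + (three 717 g packs = 2.151 kg) = 4.425 kg.
4.425 kg is within the ocean vessel limit of 5 kg for Class 4.1.
Class 5.1 quantity: three 2.87 kg packs = 8.61 kg.
8.61 kg is within the ocean vessel limit of 10 kg for Class 5.1.
The segregation rule (Class 4.1 with Class 2.1) does not apply to Class 4.1 with Class 5.1.
Every hazard class is within its ocean vessel limit and no segregation rule is violated.

Yes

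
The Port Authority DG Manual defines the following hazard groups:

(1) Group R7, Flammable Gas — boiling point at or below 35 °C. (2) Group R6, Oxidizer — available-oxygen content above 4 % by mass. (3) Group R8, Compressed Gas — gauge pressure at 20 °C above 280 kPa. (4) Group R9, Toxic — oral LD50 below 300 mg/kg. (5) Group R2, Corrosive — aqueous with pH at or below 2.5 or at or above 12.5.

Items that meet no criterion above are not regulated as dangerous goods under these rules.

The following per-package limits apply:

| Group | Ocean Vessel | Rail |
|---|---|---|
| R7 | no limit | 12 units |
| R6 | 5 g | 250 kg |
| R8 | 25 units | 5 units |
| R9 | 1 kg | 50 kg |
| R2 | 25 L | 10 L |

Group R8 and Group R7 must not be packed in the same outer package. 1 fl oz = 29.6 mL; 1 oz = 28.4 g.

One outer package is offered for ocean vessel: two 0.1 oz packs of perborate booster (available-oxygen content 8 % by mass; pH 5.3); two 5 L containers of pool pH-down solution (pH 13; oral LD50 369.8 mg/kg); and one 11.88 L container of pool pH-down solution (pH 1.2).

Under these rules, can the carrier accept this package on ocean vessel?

With available-oxygen content 8 % by mass (> 4 % by mass), the perborate booster falls in Group R6.
Pool pH-down solution: pH 13 ≥ 12.5 → Group R2 (Corrosive).
Pool pH-down solution: pH 1.2 ≤ 2.5 → Group R2 (Corrosive).
Group R2 net quantity: (two 5 L containers = 10 L) + 11.88 L = 21.88 L.
That is within the Group R2 ocean vessel limit of 25 L.
Group R6 quantity: two 0.1 oz packs = 5.68 g.
5.68 g exceeds the ocean vessel limit of 5 g for Group R6.
The segregation rule (Group R8 with Group R7) does not apply to Group R2 with Group R6.

No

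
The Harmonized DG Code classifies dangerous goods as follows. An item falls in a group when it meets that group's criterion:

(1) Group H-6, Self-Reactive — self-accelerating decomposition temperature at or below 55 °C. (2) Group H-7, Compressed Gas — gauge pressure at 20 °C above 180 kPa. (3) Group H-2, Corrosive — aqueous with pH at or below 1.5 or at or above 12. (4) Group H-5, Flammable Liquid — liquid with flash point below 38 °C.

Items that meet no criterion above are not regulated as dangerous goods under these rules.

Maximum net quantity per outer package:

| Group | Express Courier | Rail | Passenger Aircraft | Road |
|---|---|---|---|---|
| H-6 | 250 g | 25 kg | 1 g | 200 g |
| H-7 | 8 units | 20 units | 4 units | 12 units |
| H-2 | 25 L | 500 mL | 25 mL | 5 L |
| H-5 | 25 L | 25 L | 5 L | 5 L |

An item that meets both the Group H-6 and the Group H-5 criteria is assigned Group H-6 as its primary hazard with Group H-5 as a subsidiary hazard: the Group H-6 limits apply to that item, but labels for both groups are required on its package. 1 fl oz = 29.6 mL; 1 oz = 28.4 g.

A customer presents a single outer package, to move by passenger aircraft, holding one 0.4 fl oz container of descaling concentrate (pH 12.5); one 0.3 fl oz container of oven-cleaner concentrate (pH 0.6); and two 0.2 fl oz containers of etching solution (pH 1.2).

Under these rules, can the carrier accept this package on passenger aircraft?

Descaling concentrate: pH 12.5 ≥ 12 → Group H-2 (Corrosive).
Oven-cleaner concentrate: pH 0.6 ≤ 1.5 → Group H-2 (Corrosive).
pH 1.2 meets the Group H-2 criterion (Corrosive), so the etching solution is Group H-2.
Total Group H-2: (one 0.4 fl oz container = 11.84 mL) + (one 0.3 fl oz container = 8.88 mL) + (two 0.2 fl oz containers = 11.84 mL) = 32.56 mL.
That exceeds the Group H-2 passenger aircraft limit of 25 mL.

No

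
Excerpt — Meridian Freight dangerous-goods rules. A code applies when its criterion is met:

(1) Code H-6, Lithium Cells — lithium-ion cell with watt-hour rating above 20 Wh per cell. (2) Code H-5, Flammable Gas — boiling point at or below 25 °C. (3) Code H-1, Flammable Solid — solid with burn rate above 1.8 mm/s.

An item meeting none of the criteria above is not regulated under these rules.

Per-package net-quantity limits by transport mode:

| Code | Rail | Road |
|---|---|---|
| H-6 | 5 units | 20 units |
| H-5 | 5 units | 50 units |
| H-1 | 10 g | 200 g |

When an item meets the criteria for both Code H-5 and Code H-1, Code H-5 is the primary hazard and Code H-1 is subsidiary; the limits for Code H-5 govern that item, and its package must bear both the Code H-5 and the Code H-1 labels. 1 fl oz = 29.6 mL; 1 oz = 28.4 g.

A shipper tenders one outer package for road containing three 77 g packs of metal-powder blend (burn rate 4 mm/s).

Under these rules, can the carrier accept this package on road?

The metal-powder blend has burn rate 4 mm/s, which is > 1.8 mm/s, so it is Code H-1 (Flammable Solid).
Code H-1 quantity: three 77 g packs = 231 g.
231 g > 200 g (road limit, Code H-1) — over the limit.

No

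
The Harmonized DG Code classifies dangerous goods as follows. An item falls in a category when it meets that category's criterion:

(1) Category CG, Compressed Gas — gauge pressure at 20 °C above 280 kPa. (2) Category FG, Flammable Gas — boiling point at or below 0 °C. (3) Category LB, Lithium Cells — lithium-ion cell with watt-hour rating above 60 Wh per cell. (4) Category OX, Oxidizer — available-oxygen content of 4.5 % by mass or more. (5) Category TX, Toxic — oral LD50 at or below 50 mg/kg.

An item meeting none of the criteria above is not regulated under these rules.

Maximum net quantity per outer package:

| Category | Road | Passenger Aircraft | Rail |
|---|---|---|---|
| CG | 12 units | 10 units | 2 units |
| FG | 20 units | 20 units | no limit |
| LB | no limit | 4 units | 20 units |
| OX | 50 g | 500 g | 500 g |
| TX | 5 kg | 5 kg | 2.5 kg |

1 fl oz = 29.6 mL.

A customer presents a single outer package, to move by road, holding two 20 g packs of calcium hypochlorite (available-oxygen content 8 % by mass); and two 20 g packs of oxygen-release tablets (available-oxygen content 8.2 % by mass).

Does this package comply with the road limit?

No

Calcium hypochlorite: available-oxygen content 8 % by mass ≥ 4.5 % by mass → Category OX (Oxidizer).
The oxygen-release tablets have available-oxygen content 8.2 % by mass, which is ≥ 4.5 % by mass, so they are Category OX (Oxidizer).
Category OX net quantity: (two 20 g packs = 40 g) + (two 20 g packs = 40 g) = 80 g.
80 g exceeds the road limit of 50 g for Category OX.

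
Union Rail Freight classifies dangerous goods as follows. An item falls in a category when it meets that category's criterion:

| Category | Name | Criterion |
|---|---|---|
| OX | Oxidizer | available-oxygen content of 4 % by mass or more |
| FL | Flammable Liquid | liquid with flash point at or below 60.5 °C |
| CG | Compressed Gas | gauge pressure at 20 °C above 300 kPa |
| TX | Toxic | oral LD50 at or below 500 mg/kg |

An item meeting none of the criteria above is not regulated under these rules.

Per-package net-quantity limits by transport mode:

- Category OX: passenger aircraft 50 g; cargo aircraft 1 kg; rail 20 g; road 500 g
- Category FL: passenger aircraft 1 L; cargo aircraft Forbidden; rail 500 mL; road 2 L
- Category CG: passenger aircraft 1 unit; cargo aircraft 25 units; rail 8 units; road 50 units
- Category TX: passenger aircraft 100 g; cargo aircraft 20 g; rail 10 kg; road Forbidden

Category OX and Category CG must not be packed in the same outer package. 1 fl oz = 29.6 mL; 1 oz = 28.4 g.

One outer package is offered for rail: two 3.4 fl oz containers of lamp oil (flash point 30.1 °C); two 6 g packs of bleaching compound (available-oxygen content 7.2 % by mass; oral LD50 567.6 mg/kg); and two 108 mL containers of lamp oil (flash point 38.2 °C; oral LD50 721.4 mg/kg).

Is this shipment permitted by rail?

The lamp oil has flash point 30.1 °C, which is ≤ 60.5 °C, so it is Category FL (Flammable Liquid).
With available-oxygen content 7.2 % by mass (≥ 4 % by mass), the bleaching compound falls in Category OX.
With flash point 38.2 °C (≤ 60.5 °C), the lamp oil falls in Category FL.
Category OX quantity: two 6 g packs = 12 g.
That is within the Category OX rail limit of 20 g.
Category FL net quantity: (two 3.4 fl oz containers = 201.28 mL) + (two 108 mL containers = 216 mL) = 417.28 mL.
417.28 mL is within the rail limit of 500 mL for Category FL.
The segregation rule (Category OX with Category CG) does not apply to Category OX with Category FL.
Every hazard category is within its rail limit and no segregation rule is violated.

Yes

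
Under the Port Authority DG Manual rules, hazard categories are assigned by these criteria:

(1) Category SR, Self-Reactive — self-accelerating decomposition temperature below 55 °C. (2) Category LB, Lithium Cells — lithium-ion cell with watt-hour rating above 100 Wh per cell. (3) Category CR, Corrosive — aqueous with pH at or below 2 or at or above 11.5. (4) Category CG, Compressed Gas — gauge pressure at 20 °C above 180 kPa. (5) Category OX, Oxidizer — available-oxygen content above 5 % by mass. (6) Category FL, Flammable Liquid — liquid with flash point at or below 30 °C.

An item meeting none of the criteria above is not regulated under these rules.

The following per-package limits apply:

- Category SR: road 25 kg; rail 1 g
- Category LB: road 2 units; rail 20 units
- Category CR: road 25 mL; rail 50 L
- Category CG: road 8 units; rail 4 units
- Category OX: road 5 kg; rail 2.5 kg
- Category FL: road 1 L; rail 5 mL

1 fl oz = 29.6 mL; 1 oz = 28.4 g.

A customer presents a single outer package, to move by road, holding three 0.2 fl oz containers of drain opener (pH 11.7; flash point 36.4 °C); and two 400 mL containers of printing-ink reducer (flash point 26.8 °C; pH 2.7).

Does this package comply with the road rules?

The drain opener has pH 11.7, which is ≥ 11.5, so it is Category CR (Corrosive).
Printing-ink reducer: flash point 26.8 °C ≤ 30 °C → Category FL (Flammable Liquid).
Category CR quantity: three 0.2 fl oz containers = 17.76 mL.
That is within the Category CR road limit of 25 mL.
Category FL quantity: two 400 mL containers = 800 mL.
That is within the Category FL road limit of 1 L.
Every hazard category is within its road limit and no segregation rule is violated.

Yes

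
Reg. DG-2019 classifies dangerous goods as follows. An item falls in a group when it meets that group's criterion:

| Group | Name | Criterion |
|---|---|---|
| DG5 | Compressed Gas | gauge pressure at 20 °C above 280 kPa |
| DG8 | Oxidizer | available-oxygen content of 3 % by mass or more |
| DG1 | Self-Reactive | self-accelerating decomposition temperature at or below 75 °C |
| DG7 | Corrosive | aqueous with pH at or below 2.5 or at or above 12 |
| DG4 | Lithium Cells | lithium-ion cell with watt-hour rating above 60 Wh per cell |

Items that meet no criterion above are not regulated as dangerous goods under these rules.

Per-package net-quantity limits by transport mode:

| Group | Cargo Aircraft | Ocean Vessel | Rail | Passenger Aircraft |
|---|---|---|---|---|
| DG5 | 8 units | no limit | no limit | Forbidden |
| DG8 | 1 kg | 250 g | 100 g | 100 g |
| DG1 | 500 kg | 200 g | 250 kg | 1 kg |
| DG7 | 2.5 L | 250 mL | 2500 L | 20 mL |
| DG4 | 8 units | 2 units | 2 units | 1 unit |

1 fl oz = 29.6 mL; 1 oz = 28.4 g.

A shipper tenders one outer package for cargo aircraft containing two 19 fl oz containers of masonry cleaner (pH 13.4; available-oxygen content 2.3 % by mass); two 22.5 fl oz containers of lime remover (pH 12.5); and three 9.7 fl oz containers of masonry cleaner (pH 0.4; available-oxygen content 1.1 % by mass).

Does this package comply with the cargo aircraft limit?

No

pH 13.4 meets the Group DG7 criterion (Corrosive), so the masonry cleaner is Group DG7.
With pH 12.5 (≥ 12), the lime remover falls in Group DG7.
The masonry cleaner has pH 0.4, which is ≤ 2.5, so it is Group DG7 (Corrosive).
Group DG7 net quantity: (two 19 fl oz containers = 1124.8 mL) + (two 22.5 fl oz containers = 1.332 L) + (three 9.7 fl oz containers = 861.36 mL) = 3318.16 mL.
3318.16 mL exceeds the cargo aircraft limit of 2.5 L for Group DG7.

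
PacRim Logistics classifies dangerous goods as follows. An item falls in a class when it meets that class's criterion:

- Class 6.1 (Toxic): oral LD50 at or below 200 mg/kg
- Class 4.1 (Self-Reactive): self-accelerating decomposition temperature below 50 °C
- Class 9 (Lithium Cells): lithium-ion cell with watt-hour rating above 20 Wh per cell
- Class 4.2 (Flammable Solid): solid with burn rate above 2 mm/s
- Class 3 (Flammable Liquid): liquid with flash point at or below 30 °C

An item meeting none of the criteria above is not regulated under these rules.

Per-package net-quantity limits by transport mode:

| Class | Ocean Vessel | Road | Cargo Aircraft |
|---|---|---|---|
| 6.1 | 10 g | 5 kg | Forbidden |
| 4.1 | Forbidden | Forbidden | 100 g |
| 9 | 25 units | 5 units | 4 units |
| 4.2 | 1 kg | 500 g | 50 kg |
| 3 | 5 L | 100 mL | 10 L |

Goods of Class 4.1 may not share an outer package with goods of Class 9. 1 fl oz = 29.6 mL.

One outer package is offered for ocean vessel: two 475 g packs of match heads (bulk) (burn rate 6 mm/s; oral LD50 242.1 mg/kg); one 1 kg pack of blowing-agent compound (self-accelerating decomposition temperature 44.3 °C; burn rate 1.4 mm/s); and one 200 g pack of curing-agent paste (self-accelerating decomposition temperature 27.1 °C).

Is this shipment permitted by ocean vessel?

No

The match heads (bulk) have burn rate 6 mm/s, which is > 2 mm/s, so they are Class 4.2 (Flammable Solid).
Self-accelerating decomposition temperature 44.3 °C meets the Class 4.1 criterion (Self-Reactive), so the blowing-agent compound is Class 4.1.
Self-accelerating decomposition temperature 27.1 °C meets the Class 4.1 criterion (Self-Reactive), so the curing-agent paste is Class 4.1.
Class 4.1 net quantity: 1 kg + 200 g = 1.2 kg.
By ocean vessel, Class 4.1 is Forbidden regardless of quantity.
Class 4.2 quantity: two 475 g packs = 950 g.
950 g is within the ocean vessel limit of 1 kg for Class 4.2.
The segregation rule (Class 4.1 with Class 9) does not apply to Class 4.1 with Class 4.2.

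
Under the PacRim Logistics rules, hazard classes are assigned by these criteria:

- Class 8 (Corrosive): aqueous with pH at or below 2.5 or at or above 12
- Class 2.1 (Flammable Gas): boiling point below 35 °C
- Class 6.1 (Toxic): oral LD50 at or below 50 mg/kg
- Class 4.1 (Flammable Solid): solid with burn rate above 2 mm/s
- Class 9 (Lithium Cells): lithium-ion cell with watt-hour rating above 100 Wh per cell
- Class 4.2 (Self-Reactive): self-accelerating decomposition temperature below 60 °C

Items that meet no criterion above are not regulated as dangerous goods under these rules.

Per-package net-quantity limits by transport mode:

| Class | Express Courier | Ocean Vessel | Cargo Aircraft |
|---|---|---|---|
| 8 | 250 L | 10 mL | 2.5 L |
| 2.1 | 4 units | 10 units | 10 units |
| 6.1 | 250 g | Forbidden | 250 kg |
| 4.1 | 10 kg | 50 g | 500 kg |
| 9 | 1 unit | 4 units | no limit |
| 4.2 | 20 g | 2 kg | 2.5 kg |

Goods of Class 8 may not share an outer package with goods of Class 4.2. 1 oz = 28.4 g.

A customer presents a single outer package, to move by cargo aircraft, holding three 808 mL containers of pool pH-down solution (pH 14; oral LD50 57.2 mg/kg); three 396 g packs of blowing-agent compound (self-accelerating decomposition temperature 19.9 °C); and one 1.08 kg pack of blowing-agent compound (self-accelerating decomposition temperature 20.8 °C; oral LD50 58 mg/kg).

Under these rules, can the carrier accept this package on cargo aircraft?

The pool pH-down solution has pH 14, which is ≥ 12, so it is Class 8 (Corrosive).
Self-accelerating decomposition temperature 19.9 °C meets the Class 4.2 criterion (Self-Reactive), so the blowing-agent compound is Class 4.2.
With self-accelerating decomposition temperature 20.8 °C (< 60 °C), the blowing-agent compound falls in Class 4.2.
Class 8 quantity: three 808 mL containers = 2.424 L.
2.424 L ≤ 2.5 L (cargo aircraft limit, Class 8) — within limit.
Total Class 4.2: (three 396 g packs = 1.188 kg) + 1.08 kg = 2.268 kg.
2.268 kg is within the cargo aircraft limit of 2.5 kg for Class 4.2.
Class 8 and Class 4.2 may not share an outer package.

No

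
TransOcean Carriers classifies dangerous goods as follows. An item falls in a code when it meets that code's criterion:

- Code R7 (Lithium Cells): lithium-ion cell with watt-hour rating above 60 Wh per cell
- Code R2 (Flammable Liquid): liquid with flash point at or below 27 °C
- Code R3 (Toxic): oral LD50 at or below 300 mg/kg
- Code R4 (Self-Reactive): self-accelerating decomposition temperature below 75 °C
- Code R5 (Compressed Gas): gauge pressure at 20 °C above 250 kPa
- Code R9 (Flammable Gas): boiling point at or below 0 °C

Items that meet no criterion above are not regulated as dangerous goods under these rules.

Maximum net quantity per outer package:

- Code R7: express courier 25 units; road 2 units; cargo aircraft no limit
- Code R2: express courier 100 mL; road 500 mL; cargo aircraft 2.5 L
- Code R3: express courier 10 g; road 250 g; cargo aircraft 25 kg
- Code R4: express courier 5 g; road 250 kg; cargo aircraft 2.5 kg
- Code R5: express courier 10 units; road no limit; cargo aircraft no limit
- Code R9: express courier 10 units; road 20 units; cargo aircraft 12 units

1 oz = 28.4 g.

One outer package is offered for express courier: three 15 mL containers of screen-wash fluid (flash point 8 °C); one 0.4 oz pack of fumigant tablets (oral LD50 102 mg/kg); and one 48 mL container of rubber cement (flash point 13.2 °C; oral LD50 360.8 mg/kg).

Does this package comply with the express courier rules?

No

Flash point 8 °C meets the Code R2 criterion (Flammable Liquid), so the screen-wash fluid is Code R2.
Fumigant tablets: oral LD50 102 mg/kg ≤ 300 mg/kg → Code R3 (Toxic).
Rubber cement: flash point 13.2 °C ≤ 27 °C → Code R2 (Flammable Liquid).
Code R3 quantity: one 0.4 oz pack = 11.36 g.
11.36 g exceeds the express courier limit of 10 g for Code R3.
Code R2 net quantity: (three 15 mL containers = 45 mL) + 48 mL = 93 mL.
That is within the Code R2 express courier limit of 100 mL.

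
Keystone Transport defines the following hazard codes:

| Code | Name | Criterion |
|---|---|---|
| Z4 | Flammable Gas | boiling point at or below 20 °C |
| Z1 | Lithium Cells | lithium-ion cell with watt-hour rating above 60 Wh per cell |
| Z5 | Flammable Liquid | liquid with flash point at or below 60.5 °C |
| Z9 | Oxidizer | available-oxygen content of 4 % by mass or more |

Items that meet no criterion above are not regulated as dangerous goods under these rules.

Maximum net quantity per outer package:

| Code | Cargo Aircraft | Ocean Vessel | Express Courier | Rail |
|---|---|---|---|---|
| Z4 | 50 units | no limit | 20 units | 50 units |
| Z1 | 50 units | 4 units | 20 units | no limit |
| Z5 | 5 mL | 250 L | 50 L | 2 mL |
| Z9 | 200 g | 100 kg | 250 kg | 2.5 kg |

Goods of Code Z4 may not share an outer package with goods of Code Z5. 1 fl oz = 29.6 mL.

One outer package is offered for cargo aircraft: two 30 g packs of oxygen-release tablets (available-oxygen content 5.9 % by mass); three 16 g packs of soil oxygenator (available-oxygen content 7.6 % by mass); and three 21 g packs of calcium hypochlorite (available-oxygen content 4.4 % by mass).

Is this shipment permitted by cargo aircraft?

Yes

With available-oxygen content 5.9 % by mass (≥ 4 % by mass), the oxygen-release tablets fall in Code Z9.
Soil oxygenator: available-oxygen content 7.6 % by mass ≥ 4 % by mass → Code Z9 (Oxidizer).
Available-oxygen content 4.4 % by mass meets the Code Z9 criterion (Oxidizer), so the calcium hypochlorite is Code Z9.
Total Code Z9: (two 30 g packs = 60 g) + (three 16 g packs = 48 g) + (three 21 g packs = 63 g) = 171 g.
171 g ≤ 200 g (cargo aircraft limit, Code Z9) — within limit.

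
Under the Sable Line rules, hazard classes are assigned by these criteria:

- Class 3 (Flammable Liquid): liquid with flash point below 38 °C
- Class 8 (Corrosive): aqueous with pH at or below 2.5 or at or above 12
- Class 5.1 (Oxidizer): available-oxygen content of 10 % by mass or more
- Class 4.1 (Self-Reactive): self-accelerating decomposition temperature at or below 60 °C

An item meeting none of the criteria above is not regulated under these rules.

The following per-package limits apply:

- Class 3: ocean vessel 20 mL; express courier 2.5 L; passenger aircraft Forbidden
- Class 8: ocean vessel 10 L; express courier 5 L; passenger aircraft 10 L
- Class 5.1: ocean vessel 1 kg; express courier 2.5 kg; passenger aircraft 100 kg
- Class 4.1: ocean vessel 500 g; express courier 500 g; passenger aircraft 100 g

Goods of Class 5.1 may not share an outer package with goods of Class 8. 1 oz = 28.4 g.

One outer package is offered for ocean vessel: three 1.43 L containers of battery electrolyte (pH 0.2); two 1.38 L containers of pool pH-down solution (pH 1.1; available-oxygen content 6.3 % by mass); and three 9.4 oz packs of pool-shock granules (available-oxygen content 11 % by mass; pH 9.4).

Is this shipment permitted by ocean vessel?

No

The battery electrolyte has pH 0.2, which is ≤ 2.5, so it is Class 8 (Corrosive).
Pool pH-down solution: pH 1.1 ≤ 2.5 → Class 8 (Corrosive).
Available-oxygen content 11 % by mass meets the Class 5.1 criterion (Oxidizer), so the pool-shock granules are Class 5.1.
Class 5.1 quantity: three 9.4 oz packs = 800.88 g.
800.88 g is within the ocean vessel limit of 1 kg for Class 5.1.
Total Class 8: (three 1.43 L containers = 4.29 L) + (two 1.38 L containers = 2.76 L) = 7.05 L.
7.05 L is within the ocean vessel limit of 10 L for Class 8.
Class 5.1 and Class 8 may not share an outer package.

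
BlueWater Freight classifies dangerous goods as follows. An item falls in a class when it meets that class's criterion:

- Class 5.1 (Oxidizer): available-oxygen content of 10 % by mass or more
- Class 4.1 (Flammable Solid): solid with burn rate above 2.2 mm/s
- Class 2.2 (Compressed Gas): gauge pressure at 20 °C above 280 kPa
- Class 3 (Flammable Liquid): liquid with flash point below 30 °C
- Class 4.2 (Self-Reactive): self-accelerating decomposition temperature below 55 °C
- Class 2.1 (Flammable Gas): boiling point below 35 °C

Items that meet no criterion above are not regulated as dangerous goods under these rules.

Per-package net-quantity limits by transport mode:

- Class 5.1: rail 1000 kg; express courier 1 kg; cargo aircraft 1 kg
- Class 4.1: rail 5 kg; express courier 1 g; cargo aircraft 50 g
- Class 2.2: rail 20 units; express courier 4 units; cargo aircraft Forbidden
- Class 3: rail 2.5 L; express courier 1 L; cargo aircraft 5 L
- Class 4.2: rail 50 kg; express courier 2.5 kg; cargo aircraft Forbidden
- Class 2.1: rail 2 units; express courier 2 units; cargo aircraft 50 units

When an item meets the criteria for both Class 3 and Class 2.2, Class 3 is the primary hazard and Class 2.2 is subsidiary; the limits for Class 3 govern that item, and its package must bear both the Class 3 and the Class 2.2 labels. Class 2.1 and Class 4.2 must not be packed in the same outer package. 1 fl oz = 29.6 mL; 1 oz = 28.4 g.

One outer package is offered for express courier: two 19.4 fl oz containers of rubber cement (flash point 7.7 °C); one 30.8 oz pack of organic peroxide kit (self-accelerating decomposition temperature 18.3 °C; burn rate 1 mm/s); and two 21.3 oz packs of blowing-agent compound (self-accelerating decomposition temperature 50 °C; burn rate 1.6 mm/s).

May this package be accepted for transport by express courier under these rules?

Rubber cement: flash point 7.7 °C < 30 °C → Class 3 (Flammable Liquid).
With self-accelerating decomposition temperature 18.3 °C (< 55 °C), the organic peroxide kit falls in Class 4.2.
Self-accelerating decomposition temperature 50 °C meets the Class 4.2 criterion (Self-Reactive), so the blowing-agent compound is Class 4.2.
Class 3 quantity: two 19.4 fl oz containers = 1148.48 mL.
That exceeds the Class 3 express courier limit of 1 L.
Total Class 4.2: (one 30.8 oz pack = 874.72 g) + (two 21.3 oz packs = 1209.84 g) = 2084.56 g.
2084.56 g ≤ 2.5 kg (express courier limit, Class 4.2) — within limit.
The segregation rule (Class 2.1 with Class 4.2) does not apply to Class 3 with Class 4.2.

No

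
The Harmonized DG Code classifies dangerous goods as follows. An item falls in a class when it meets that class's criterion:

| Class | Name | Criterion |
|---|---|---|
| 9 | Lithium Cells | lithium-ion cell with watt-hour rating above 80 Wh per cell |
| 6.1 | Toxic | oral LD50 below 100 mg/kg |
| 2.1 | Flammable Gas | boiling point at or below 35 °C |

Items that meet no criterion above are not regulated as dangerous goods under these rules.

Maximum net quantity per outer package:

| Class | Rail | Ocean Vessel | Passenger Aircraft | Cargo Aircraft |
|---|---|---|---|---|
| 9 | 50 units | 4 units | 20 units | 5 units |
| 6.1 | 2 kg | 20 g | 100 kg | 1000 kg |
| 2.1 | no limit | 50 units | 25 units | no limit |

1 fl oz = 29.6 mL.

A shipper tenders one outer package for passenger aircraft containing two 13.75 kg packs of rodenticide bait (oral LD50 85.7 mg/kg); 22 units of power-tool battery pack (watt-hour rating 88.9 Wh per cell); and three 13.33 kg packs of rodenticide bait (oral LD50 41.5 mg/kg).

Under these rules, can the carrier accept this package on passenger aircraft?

Oral LD50 85.7 mg/kg meets the Class 6.1 criterion (Toxic), so the rodenticide bait is Class 6.1.
The power-tool battery pack has watt-hour rating 88.9 Wh per cell, which is > 80 Wh per cell, so it is Class 9 (Lithium Cells).
With oral LD50 41.5 mg/kg (< 100 mg/kg), the rodenticide bait falls in Class 6.1.
Class 9 quantity: 22 units.
That exceeds the Class 9 passenger aircraft limit of 20 units.
Total Class 6.1: (two 13.75 kg packs = 27.5 kg) + (three 13.33 kg packs = 39.99 kg) = 67.49 kg.
67.49 kg is within the passenger aircraft limit of 100 kg for Class 6.1.

No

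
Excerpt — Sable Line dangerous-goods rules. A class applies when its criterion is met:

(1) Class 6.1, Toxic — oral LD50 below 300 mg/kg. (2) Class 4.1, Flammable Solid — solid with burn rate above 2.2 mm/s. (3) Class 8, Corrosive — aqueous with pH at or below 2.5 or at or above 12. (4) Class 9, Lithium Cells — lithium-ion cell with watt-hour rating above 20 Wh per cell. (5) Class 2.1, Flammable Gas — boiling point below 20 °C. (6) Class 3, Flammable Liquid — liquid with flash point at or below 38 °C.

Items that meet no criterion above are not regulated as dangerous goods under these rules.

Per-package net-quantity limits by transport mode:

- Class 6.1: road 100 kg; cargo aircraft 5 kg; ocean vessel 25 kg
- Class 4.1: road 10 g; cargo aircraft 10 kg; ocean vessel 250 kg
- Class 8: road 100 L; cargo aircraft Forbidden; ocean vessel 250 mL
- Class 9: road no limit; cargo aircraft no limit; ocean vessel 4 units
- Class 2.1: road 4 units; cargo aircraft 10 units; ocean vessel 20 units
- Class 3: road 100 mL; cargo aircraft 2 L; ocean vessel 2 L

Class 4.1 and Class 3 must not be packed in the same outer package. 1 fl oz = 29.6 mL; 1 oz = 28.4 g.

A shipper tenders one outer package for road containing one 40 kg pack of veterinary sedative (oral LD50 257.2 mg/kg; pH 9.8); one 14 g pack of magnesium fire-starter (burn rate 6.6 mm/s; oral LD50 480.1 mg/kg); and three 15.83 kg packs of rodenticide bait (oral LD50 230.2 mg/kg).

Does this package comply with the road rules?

Oral LD50 257.2 mg/kg meets the Class 6.1 criterion (Toxic), so the veterinary sedative is Class 6.1.
Burn rate 6.6 mm/s meets the Class 4.1 criterion (Flammable Solid), so the magnesium fire-starter is Class 4.1.
The rodenticide bait has oral LD50 230.2 mg/kg, which is < 300 mg/kg, so it is Class 6.1 (Toxic).
Class 6.1 net quantity: 40 kg + (three 15.83 kg packs = 47.49 kg) = 87.49 kg.
87.49 kg ≤ 100 kg (road limit, Class 6.1) — within limit.
Class 4.1 quantity: 14 g.
14 g > 10 g (road limit, Class 4.1) — over the limit.
The segregation rule (Class 4.1 with Class 3) does not apply to Class 6.1 with Class 4.1.

No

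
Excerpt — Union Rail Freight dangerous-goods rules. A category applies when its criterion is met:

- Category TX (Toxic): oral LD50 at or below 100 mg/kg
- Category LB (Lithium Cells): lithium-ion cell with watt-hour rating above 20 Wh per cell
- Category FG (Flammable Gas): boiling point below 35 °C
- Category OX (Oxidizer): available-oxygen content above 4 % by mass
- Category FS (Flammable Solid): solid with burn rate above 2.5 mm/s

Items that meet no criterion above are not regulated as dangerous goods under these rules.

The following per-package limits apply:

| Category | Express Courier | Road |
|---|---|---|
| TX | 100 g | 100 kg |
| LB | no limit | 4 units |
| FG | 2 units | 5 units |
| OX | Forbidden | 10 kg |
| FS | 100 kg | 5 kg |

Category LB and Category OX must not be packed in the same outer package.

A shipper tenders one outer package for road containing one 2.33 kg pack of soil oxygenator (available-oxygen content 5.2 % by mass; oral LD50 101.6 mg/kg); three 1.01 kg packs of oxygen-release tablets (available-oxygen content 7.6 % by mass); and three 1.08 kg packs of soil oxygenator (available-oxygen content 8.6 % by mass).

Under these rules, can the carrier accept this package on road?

Available-oxygen content 5.2 % by mass meets the Category OX criterion (Oxidizer), so the soil oxygenator is Category OX.
Available-oxygen content 7.6 % by mass meets the Category OX criterion (Oxidizer), so the oxygen-release tablets are Category OX.
Available-oxygen content 8.6 % by mass meets the Category OX criterion (Oxidizer), so the soil oxygenator is Category OX.
Total Category OX: 2.33 kg + (three 1.01 kg packs = 3.03 kg) + (three 1.08 kg packs = 3.24 kg) = 8.6 kg.
8.6 kg ≤ 10 kg (road limit, Category OX) — within limit.

Yes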